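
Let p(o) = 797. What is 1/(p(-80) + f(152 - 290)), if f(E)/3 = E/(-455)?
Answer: 455/363049 ≈ 0.0012533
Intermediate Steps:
f(E) = -3*E/455 (f(E) = 3*(E/(-455)) = 3*(E*(-1/455)) = 3*(-E/455) = -3*E/455)
1/(p(-80) + f(152 - 290)) = 1/(797 - 3*(152 - 290)/455) = 1/(797 - 3/455*(-138)) = 1/(797 + 414/455) = 1/(363049/455) = 455/363049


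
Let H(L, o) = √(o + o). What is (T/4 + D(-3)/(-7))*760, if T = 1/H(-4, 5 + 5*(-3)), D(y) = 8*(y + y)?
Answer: 36480/7 - 19*I*√5 ≈ 5211.4 - 42.485*I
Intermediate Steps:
D(y) = 16*y (D(y) = 8*(2*y) = 16*y)
H(L, o) = √2*√o (H(L, o) = √(2*o) = √2*√o)
T = -I*√5/10 (T = 1/(√2*√(5 + 5*(-3))) = 1/(√2*√(5 - 15)) = 1/(√2*√(-10)) = 1/(√2*(I*√10)) = 1/(2*I*√5) = -I*√5/10 ≈ -0.22361*I)
(T/4 + D(-3)/(-7))*760 = (-I*√5/10/4 + (16*(-3))/(-7))*760 = (-I*√5/10*(¼) - 48*(-⅐))*760 = (-I*√5/40 + 48/7)*760 = (48/7 - I*√5/40)*760 = 36480/7 - 19*I*√5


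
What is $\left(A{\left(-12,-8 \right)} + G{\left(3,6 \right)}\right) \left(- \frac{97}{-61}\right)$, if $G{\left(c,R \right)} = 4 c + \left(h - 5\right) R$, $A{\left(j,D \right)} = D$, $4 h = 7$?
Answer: $- \frac{3007}{122} \approx -24.648$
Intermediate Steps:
$h = \frac{7}{4}$ ($h = \frac{1}{4} \cdot 7 = \frac{7}{4} \approx 1.75$)
$G{\left(c,R \right)} = 4 c - \frac{13 R}{4}$ ($G{\left(c,R \right)} = 4 c + \left(\frac{7}{4} - 5\right) R = 4 c - \frac{13 R}{4}$)
$\left(A{\left(-12,-8 \right)} + G{\left(3,6 \right)}\right) \left(- \frac{97}{-61}\right) = \left(-8 + \left(4 \cdot 3 - \frac{39}{2}\right)\right) \left(- \frac{97}{-61}\right) = \left(-8 + \left(12 - \frac{39}{2}\right)\right) \left(\left(-97\right) \left(- \frac{1}{61}\right)\right) = \left(-8 - \frac{15}{2}\right) \frac{97}{61} = \left(- \frac{31}{2}\right) \frac{97}{61} = - \frac{3007}{122}$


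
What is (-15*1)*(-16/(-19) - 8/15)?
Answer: -88/19 ≈ -4.6316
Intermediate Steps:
(-15*1)*(-16/(-19) - 8/15) = -15*(-16*(-1/19) - 8*1/15) = -15*(16/19 - 8/15) = -15*88/285 = -88/19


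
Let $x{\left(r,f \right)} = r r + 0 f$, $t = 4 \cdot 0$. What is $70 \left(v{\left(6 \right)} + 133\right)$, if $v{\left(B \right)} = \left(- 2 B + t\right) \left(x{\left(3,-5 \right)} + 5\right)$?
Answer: $-2450$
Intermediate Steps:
$t = 0$
$x{\left(r,f \right)} = r^{2}$ ($x{\left(r,f \right)} = r^{2} + 0 = r^{2}$)
$v{\left(B \right)} = - 28 B$ ($v{\left(B \right)} = \left(- 2 B + 0\right) \left(3^{2} + 5\right) = - 2 B \left(9 + 5\right) = - 2 B 14 = - 28 B$)
$70 \left(v{\left(6 \right)} + 133\right) = 70 \left(\left(-28\right) 6 + 133\right) = 70 \left(-168 + 133\right) = 70 \left(-35\right) = -2450$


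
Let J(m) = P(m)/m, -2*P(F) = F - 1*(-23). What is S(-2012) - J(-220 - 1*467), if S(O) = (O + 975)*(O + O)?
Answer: 2866774388/687 ≈ 4.1729e+6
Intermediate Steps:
S(O) = 2*O*(975 + O) (S(O) = (975 + O)*(2*O) = 2*O*(975 + O))
P(F) = -23/2 - F/2 (P(F) = -(F - 1*(-23))/2 = -(F + 23)/2 = -(23 + F)/2 = -23/2 - F/2)
J(m) = (-23/2 - m/2)/m
S(-2012) - J(-220 - 1*467) = 2*(-2012)*(975 - 2012) - (-23 - (-220 - 1*467))/(2*(-220 - 1*467)) = 2*(-2012)*(-1037) - (-23 - (-220 - 467))/(2*(-220 - 467)) = 4172888 - (-23 - 1*(-687))/(2*(-687)) = 4172888 - (-1)*(-23 + 687)/(2*687) = 4172888 - (-1)*664/(2*687) = 4172888 - 1*(-332/687) = 4172888 + 332/687 = 2866774388/687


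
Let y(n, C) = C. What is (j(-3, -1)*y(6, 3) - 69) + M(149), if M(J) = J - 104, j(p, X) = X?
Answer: -27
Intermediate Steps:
M(J) = -104 + J
(j(-3, -1)*y(6, 3) - 69) + M(149) = (-1*3 - 69) + (-104 + 149) = (-3 - 69) + 45 = -72 + 45 = -27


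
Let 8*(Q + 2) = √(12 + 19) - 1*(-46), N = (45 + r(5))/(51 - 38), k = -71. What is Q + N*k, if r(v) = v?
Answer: -14005/52 + √31/8 ≈ -268.63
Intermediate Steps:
N = 50/13 (N = (45 + 5)/(51 - 38) = 50/13 ≈ 3.8462)
Q = 15/4 + √31/8 (Q = -2 + (√(12 + 19) - 1*(-46))/8 = -2 + (√31 + 46)/8 = -2 + (46 + √31)/8 = -2 + (23/4 + √31/8) = 15/4 + √31/8 ≈ 4.4460)
Q + N*k = (15/4 + √31/8) + (50/13)*(-71) = (15/4 + √31/8) - 3550/13 = -14005/52 + √31/8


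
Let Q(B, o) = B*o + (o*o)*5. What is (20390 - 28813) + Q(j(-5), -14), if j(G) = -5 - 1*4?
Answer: -7317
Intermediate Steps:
j(G) = -9 (j(G) = -5 - 4 = -9)
Q(B, o) = 5*o**2 + B*o (Q(B, o) = B*o + o**2*5 = B*o + 5*o**2 = 5*o**2 + B*o)
(20390 - 28813) + Q(j(-5), -14) = (20390 - 28813) - 14*(-9 + 5*(-14)) = -8423 - 14*(-9 - 70) = -8423 - 14*(-79) = -8423 + 1106 = -7317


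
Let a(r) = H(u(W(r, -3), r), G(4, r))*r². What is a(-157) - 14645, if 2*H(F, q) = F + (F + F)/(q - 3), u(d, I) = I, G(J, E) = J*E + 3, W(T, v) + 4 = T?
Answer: -7773717/4 ≈ -1.9434e+6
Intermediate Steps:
W(T, v) = -4 + T
G(J, E) = 3 + E*J (G(J, E) = E*J + 3 = 3 + E*J)
H(F, q) = F/2 + F/(-3 + q) (H(F, q) = (F + (F + F)/(q - 3))/2 = (F + (2*F)/(-3 + q))/2 = (F + 2*F/(-3 + q))/2 = F/2 + F/(-3 + q))
a(r) = r²*(¼ + r/2) (a(r) = (r*(-1 + (3 + r*4))/(2*(-3 + (3 + r*4))))*r² = (r*(-1 + (3 + 4*r))/(2*(-3 + (3 + 4*r))))*r² = (r*(2 + 4*r)/(2*((4*r))))*r² = (r*(1/(4*r))*(2 + 4*r)/2)*r² = (¼ + r/2)*r² = r²*(¼ + r/2))
a(-157) - 14645 = (¼)*(-157)²*(1 + 2*(-157)) - 14645 = (¼)*24649*(1 - 314) - 14645 = (¼)*24649*(-313) - 14645 = -7715137/4 - 14645 = -7773717/4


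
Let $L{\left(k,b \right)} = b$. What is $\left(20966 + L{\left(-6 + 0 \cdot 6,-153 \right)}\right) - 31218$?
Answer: $-10405$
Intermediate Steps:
$\left(20966 + L{\left(-6 + 0 \cdot 6,-153 \right)}\right) - 31218 = \left(20966 - 153\right) - 31218 = 20813 - 31218 = -10405$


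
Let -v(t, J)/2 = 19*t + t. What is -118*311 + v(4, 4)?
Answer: -36858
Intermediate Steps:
v(t, J) = -40*t (v(t, J) = -2*(19*t + t) = -40*t)
-118*311 + v(4, 4) = -118*311 - 40*4 = -36698 - 160 = -36858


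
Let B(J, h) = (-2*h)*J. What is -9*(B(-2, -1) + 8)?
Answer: -36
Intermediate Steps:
B(J, h) = -2*J*h
-9*(B(-2, -1) + 8) = -9*(-2*(-2)*(-1) + 8) = -9*(-4 + 8) = -9*4 = -36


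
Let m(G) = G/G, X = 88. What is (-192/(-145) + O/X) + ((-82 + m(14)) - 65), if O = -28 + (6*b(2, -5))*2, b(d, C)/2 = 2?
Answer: -460791/3190 ≈ -144.45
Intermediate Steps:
b(d, C) = 4 (b(d, C) = 2*2 = 4)
m(G) = 1
O = 20 (O = -28 + (6*4)*2 = -28 + 24*2 = -28 + 48 = 20)
(-192/(-145) + O/X) + ((-82 + m(14)) - 65) = (-192/(-145) + 20/88) + ((-82 + 1) - 65) = (-192*(-1/145) + 20*(1/88)) + (-81 - 65) = (192/145 + 5/22) - 146 = 4949/3190 - 146 = -460791/3190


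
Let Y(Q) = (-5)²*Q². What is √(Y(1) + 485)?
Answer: √510 ≈ 22.583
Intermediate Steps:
Y(Q) = 25*Q²
√(Y(1) + 485) = √(25*1² + 485) = √(25*1 + 485) = √(25 + 485) = √510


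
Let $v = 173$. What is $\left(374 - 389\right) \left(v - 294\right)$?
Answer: $1815$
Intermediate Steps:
$\left(374 - 389\right) \left(v - 294\right) = \left(374 - 389\right) \left(173 - 294\right) = \left(-15\right) \left(-121\right) = 1815$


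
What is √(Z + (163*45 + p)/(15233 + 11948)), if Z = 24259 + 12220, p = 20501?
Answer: √26951688444835/27181 ≈ 191.00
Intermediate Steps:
Z = 36479
√(Z + (163*45 + p)/(15233 + 11948)) = √(36479 + (163*45 + 20501)/(15233 + 11948)) = √(36479 + (7335 + 20501)/27181) = √(36479 + 27836*(1/27181)) = √(36479 + 27836/27181) = √(991563535/27181) = √26951688444835/27181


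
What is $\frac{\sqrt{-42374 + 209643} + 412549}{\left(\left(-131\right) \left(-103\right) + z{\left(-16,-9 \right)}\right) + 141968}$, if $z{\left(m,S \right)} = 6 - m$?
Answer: $\frac{412549}{155483} + \frac{\sqrt{167269}}{155483} \approx 2.656$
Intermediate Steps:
$\frac{\sqrt{-42374 + 209643} + 412549}{\left(\left(-131\right) \left(-103\right) + z{\left(-16,-9 \right)}\right) + 141968} = \frac{\sqrt{-42374 + 209643} + 412549}{\left(\left(-131\right) \left(-103\right) + \left(6 - -16\right)\right) + 141968} = \frac{\sqrt{167269} + 412549}{\left(13493 + \left(6 + 16\right)\right) + 141968} = \frac{412549 + \sqrt{167269}}{\left(13493 + 22\right) + 141968} = \frac{412549 + \sqrt{167269}}{13515 + 141968} = \frac{412549 + \sqrt{167269}}{155483} = \left(412549 + \sqrt{167269}\right) \frac{1}{155483} = \frac{412549}{155483} + \frac{\sqrt{167269}}{155483}$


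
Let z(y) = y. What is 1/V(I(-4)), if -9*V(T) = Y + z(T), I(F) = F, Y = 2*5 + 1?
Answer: -9/7 ≈ -1.2857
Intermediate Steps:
Y = 11 (Y = 10 + 1 = 11)
V(T) = -11/9 - T/9 (V(T) = -(11 + T)/9 = -11/9 - T/9)
1/V(I(-4)) = 1/(-11/9 - ⅑*(-4)) = 1/(-11/9 + 4/9) = 1/(-7/9) = -9/7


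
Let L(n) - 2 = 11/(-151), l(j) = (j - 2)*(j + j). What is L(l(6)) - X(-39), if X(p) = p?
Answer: 6180/151 ≈ 40.927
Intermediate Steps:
l(j) = 2*j*(-2 + j) (l(j) = (-2 + j)*(2*j) = 2*j*(-2 + j))
L(n) = 291/151 (L(n) = 2 + 11/(-151) = 2 + 11*(-1/151) = 2 - 11/151 = 291/151)
L(l(6)) - X(-39) = 291/151 - 1*(-39) = 291/151 + 39 = 6180/151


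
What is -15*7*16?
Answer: -1680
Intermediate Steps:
-15*7*16 = -105*16 = -1680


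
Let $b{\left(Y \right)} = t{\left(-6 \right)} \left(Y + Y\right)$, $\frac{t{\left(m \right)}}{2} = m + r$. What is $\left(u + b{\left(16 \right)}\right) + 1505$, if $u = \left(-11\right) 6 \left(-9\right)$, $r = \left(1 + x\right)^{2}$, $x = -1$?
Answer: $1715$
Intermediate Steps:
$r = 0$ ($r = \left(1 - 1\right)^{2} = 0^{2} = 0$)
$t{\left(m \right)} = 2 m$ ($t{\left(m \right)} = 2 \left(m + 0\right) = 2 m$)
$b{\left(Y \right)} = - 24 Y$ ($b{\left(Y \right)} = 2 \left(-6\right) \left(Y + Y\right) = - 12 \cdot 2 Y = - 24 Y$)
$u = 594$ ($u = \left(-66\right) \left(-9\right) = 594$)
$\left(u + b{\left(16 \right)}\right) + 1505 = \left(594 - 384\right) + 1505 = 210 + 1505 = 1715$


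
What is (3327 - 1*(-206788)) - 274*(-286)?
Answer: 288479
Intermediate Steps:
(3327 - 1*(-206788)) - 274*(-286) = (3327 + 206788) - 1*(-78364) = 210115 + 78364 = 288479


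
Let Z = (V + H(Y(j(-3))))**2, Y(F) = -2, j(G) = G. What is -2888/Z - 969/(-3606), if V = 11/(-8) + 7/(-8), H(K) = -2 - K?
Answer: -55515853/97362 ≈ -570.20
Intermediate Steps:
V = -9/4 (V = 11*(-1/8) + 7*(-1/8) = -11/8 - 7/8 = -9/4 ≈ -2.2500)
Z = 81/16 (Z = (-9/4 + (-2 - 1*(-2)))**2 = (-9/4 + (-2 + 2))**2 = (-9/4 + 0)**2 = (-9/4)**2 = 81/16 ≈ 5.0625)
-2888/Z - 969/(-3606) = -2888/81/16 - 969/(-3606) = -2888*16/81 - 969*(-1/3606) = -46208/81 + 323/1202 = -55515853/97362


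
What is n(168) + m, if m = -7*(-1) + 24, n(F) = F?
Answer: 199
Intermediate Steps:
m = 31 (m = 7 + 24 = 31)
n(168) + m = 168 + 31 = 199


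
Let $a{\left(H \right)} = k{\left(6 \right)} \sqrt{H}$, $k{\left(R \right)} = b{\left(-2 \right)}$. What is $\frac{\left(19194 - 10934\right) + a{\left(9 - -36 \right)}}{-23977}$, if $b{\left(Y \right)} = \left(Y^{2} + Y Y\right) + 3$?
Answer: $- \frac{8260}{23977} - \frac{33 \sqrt{5}}{23977} \approx -0.34757$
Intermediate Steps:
$b{\left(Y \right)} = 3 + 2 Y^{2}$ ($b{\left(Y \right)} = \left(Y^{2} + Y^{2}\right) + 3 = 2 Y^{2} + 3 = 3 + 2 Y^{2}$)
$k{\left(R \right)} = 11$ ($k{\left(R \right)} = 3 + 2 \left(-2\right)^{2} = 3 + 2 \cdot 4 = 3 + 8 = 11$)
$a{\left(H \right)} = 11 \sqrt{H}$
$\frac{\left(19194 - 10934\right) + a{\left(9 - -36 \right)}}{-23977} = \frac{\left(19194 - 10934\right) + 11 \sqrt{9 - -36}}{-23977} = \left(8260 + 11 \sqrt{9 + 36}\right) \left(- \frac{1}{23977}\right) = \left(8260 + 11 \sqrt{45}\right) \left(- \frac{1}{23977}\right) = \left(8260 + 11 \cdot 3 \sqrt{5}\right) \left(- \frac{1}{23977}\right) = \left(8260 + 33 \sqrt{5}\right) \left(- \frac{1}{23977}\right) = - \frac{8260}{23977} - \frac{33 \sqrt{5}}{23977}$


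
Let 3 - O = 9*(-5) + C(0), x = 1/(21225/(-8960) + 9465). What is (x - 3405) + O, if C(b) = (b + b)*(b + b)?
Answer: -56924764703/16957035 ≈ -3357.0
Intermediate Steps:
C(b) = 4*b² (C(b) = (2*b)*(2*b) = 4*b²)
x = 1792/16957035 (x = 1/(21225*(-1/8960) + 9465) = 1/(-4245/1792 + 9465) = 1/(16957035/1792) = 1792/16957035 ≈ 0.00010568)
O = 48 (O = 3 - (9*(-5) + 4*0²) = 3 - (-45 + 4*0) = 3 - (-45 + 0) = 3 - 1*(-45) = 3 + 45 = 48)
(x - 3405) + O = (1792/16957035 - 3405) + 48 = -57738702383/16957035 + 48 = -56924764703/16957035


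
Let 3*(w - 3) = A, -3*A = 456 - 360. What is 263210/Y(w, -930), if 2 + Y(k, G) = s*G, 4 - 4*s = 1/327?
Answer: -57379780/203021 ≈ -282.63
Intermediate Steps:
A = -32 (A = -(456 - 360)/3 = -⅓*96 = -32)
w = -23/3 (w = 3 + (⅓)*(-32) = 3 - 32/3 = -23/3 ≈ -7.6667)
s = 1307/1308 (s = 1 - ¼/327 = 1 - ¼*1/327 = 1 - 1/1308 = 1307/1308 ≈ 0.99924)
Y(k, G) = -2 + 1307*G/1308
263210/Y(w, -930) = 263210/(-2 + (1307/1308)*(-930)) = 263210/(-2 - 202585/218) = 263210/(-203021/218) = 263210*(-218/203021) = -57379780/203021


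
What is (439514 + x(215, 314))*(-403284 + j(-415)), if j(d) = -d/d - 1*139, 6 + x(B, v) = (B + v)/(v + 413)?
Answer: -128903184221280/727 ≈ -1.7731e+11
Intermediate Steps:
x(B, v) = -6 + (B + v)/(413 + v) (x(B, v) = -6 + (B + v)/(v + 413) = -6 + (B + v)/(413 + v))
j(d) = -140 (j(d) = -1*1 - 139 = -1 - 139 = -140)
(439514 + x(215, 314))*(-403284 + j(-415)) = (439514 + (-2478 + 215 - 5*314)/(413 + 314))*(-403284 - 140) = (439514 + (-2478 + 215 - 1570)/727)*(-403424) = (439514 + (1/727)*(-3833))*(-403424) = (439514 - 3833/727)*(-403424) = (319522845/727)*(-403424) = -128903184221280/727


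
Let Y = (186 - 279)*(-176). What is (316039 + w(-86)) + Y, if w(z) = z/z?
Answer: 332408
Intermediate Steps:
w(z) = 1
Y = 16368 (Y = -93*(-176) = 16368)
(316039 + w(-86)) + Y = (316039 + 1) + 16368 = 316040 + 16368 = 332408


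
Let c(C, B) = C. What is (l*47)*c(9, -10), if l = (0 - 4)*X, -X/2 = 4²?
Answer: 54144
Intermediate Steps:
X = -32 (X = -2*4² = -2*16 = -32)
l = 128 (l = (0 - 4)*(-32) = -4*(-32) = 128)
(l*47)*c(9, -10) = (128*47)*9 = 6016*9 = 54144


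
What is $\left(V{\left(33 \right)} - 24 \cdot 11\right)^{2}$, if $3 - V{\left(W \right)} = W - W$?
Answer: $68121$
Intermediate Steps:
$V{\left(W \right)} = 3$ ($V{\left(W \right)} = 3 - \left(W - W\right) = 3 - 0 = 3 + 0 = 3$)
$\left(V{\left(33 \right)} - 24 \cdot 11\right)^{2} = \left(3 - 24 \cdot 11\right)^{2} = \left(3 - 264\right)^{2} = \left(-261\right)^{2} = 68121$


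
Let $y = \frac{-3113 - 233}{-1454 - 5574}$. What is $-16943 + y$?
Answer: $- \frac{8505147}{502} \approx -16943.0$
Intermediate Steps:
$y = \frac{239}{502}$ ($y = - \frac{3346}{-7028} = \left(-3346\right) \left(- \frac{1}{7028}\right) = \frac{239}{502} \approx 0.4761$)
$-16943 + y = -16943 + \frac{239}{502} = - \frac{8505147}{502}$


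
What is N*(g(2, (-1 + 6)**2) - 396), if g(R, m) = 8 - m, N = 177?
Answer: -73101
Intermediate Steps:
N*(g(2, (-1 + 6)**2) - 396) = 177*((8 - (-1 + 6)**2) - 396) = 177*((8 - 1*5**2) - 396) = 177*((8 - 1*25) - 396) = 177*((8 - 25) - 396) = 177*(-17 - 396) = 177*(-413) = -73101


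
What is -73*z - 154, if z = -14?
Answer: 868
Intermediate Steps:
-73*z - 154 = -73*(-14) - 154 = 1022 - 154 = 868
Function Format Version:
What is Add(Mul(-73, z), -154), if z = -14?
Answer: 868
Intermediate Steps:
Add(Mul(-73, z), -154) = Add(Mul(-73, -14), -154) = Add(1022, -154) = 868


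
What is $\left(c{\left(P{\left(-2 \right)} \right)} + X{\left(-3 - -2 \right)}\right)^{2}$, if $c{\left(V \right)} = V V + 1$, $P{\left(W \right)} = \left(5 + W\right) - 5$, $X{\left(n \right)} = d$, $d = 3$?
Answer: $64$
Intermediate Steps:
$X{\left(n \right)} = 3$
$P{\left(W \right)} = W$
$c{\left(V \right)} = 1 + V^{2}$ ($c{\left(V \right)} = V^{2} + 1 = 1 + V^{2}$)
$\left(c{\left(P{\left(-2 \right)} \right)} + X{\left(-3 - -2 \right)}\right)^{2} = \left(\left(1 + \left(-2\right)^{2}\right) + 3\right)^{2} = \left(\left(1 + 4\right) + 3\right)^{2} = \left(5 + 3\right)^{2} = 8^{2} = 64$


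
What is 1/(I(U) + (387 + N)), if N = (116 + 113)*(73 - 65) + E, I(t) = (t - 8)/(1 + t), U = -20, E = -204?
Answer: 19/38313 ≈ 0.00049592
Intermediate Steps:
I(t) = (-8 + t)/(1 + t)
N = 1628 (N = (116 + 113)*(73 - 65) - 204 = 229*8 - 204 = 1832 - 204 = 1628)
1/(I(U) + (387 + N)) = 1/((-8 - 20)/(1 - 20) + (387 + 1628)) = 1/(-28/(-19) + 2015) = 1/(-1/19*(-28) + 2015) = 1/(28/19 + 2015) = 1/(38313/19) = 19/38313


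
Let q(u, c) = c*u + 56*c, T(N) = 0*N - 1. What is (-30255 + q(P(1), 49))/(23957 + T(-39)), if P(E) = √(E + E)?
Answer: -27511/23956 + 49*√2/23956 ≈ -1.1455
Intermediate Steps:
T(N) = -1 (T(N) = 0 - 1 = -1)
P(E) = √2*√E (P(E) = √(2*E) = √2*√E)
q(u, c) = 56*c + c*u
(-30255 + q(P(1), 49))/(23957 + T(-39)) = (-30255 + 49*(56 + √2*√1))/(23957 - 1) = (-30255 + 49*(56 + √2*1))/23956 = (-30255 + 49*(56 + √2))*(1/23956) = (-30255 + (2744 + 49*√2))*(1/23956) = (-27511 + 49*√2)*(1/23956) = -27511/23956 + 49*√2/23956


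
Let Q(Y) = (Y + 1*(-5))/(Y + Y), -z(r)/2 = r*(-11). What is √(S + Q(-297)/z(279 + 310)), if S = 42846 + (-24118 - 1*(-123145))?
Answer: √1929570818319366/116622 ≈ 376.66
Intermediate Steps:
z(r) = 22*r (z(r) = -2*r*(-11) = -(-22)*r = 22*r)
Q(Y) = (-5 + Y)/(2*Y) (Q(Y) = (Y - 5)/((2*Y)) = (-5 + Y)*(1/(2*Y)) = (-5 + Y)/(2*Y))
S = 141873 (S = 42846 + (-24118 + 123145) = 42846 + 99027 = 141873)
√(S + Q(-297)/z(279 + 310)) = √(141873 + ((½)*(-5 - 297)/(-297))/((22*(279 + 310)))) = √(141873 + ((½)*(-1/297)*(-302))/((22*589))) = √(141873 + (151/297)/12958) = √(141873 + (151/297)*(1/12958)) = √(141873 + 151/3848526) = √(546001929349/3848526) = √1929570818319366/116622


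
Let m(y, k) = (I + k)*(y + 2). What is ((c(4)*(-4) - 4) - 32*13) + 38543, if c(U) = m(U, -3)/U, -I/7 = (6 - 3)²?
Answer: 38519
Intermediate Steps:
I = -63 (I = -7*(6 - 3)² = -7*3² = -7*9 = -63)
m(y, k) = (-63 + k)*(2 + y) (m(y, k) = (-63 + k)*(y + 2) = (-63 + k)*(2 + y))
c(U) = (-132 - 66*U)/U (c(U) = (-126 - 63*U + 2*(-3) - 3*U)/U = (-126 - 63*U - 6 - 3*U)/U = (-132 - 66*U)/U)
((c(4)*(-4) - 4) - 32*13) + 38543 = (((-66 - 132/4)*(-4) - 4) - 32*13) + 38543 = (((-66 - 132*¼)*(-4) - 4) - 416) + 38543 = (((-66 - 33)*(-4) - 4) - 416) + 38543 = ((-99*(-4) - 4) - 416) + 38543 = ((396 - 4) - 416) + 38543 = (392 - 416) + 38543 = -24 + 38543 = 38519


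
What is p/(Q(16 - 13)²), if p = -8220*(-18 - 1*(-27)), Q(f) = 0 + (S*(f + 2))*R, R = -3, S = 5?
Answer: -1644/125 ≈ -13.152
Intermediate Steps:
Q(f) = -30 - 15*f (Q(f) = 0 + (5*(f + 2))*(-3) = 0 + (5*(2 + f))*(-3) = 0 + (10 + 5*f)*(-3) = 0 + (-30 - 15*f) = -30 - 15*f)
p = -73980 (p = -8220*(-18 + 27) = -8220*9 = -73980)
p/(Q(16 - 13)²) = -73980/(-30 - 15*(16 - 13))² = -73980/(-30 - 15*3)² = -73980/(-30 - 45)² = -73980/((-75)²) = -73980/5625 = -73980*1/5625 = -1644/125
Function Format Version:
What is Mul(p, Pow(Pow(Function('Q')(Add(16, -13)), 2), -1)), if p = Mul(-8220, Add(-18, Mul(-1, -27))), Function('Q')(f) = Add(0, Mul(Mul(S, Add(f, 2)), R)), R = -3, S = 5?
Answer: Rational(-1644, 125) ≈ -13.152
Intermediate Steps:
Function('Q')(f) = Add(-30, Mul(-15, f)) (Function('Q')(f) = Add(0, Mul(Mul(5, Add(f, 2)), -3)) = Add(0, Mul(Mul(5, Add(2, f)), -3)) = Add(0, Mul(Add(10, Mul(5, f)), -3)) = Add(0, Add(-30, Mul(-15, f))) = Add(-30, Mul(-15, f)))
p = -73980 (p = Mul(-8220, Add(-18, 27)) = Mul(-8220, 9) = -73980)
Mul(p, Pow(Pow(Function('Q')(Add(16, -13)), 2), -1)) = Mul(-73980, Pow(Pow(Add(-30, Mul(-15, Add(16, -13))), 2), -1)) = Mul(-73980, Pow(Pow(Add(-30, Mul(-15, 3)), 2), -1)) = Mul(-73980, Pow(Pow(Add(-30, -45), 2), -1)) = Mul(-73980, Pow(Pow(-75, 2), -1)) = Mul(-73980, Pow(5625, -1)) = Mul(-73980, Rational(1, 5625)) = Rational(-1644, 125)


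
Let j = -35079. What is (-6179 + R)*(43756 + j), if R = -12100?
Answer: -158606883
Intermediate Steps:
(-6179 + R)*(43756 + j) = (-6179 - 12100)*(43756 - 35079) = -18279*8677 = -158606883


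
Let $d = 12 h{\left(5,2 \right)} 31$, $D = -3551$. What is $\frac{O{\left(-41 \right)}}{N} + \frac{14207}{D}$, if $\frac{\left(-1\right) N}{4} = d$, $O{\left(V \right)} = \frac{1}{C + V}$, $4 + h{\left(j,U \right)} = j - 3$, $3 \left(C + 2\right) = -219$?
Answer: $- \frac{4904487263}{1225862016} \approx -4.0008$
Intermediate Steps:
$C = -75$ ($C = -2 + \frac{1}{3} \left(-219\right) = -2 - 73 = -75$)
$h{\left(j,U \right)} = -7 + j$ ($h{\left(j,U \right)} = -4 + \left(j - 3\right) = -4 + \left(-3 + j\right) = -7 + j$)
$O{\left(V \right)} = \frac{1}{-75 + V}$
$d = -744$ ($d = 12 \left(-7 + 5\right) 31 = 12 \left(-2\right) 31 = \left(-24\right) 31 = -744$)
$N = 2976$ ($N = \left(-4\right) \left(-744\right) = 2976$)
$\frac{O{\left(-41 \right)}}{N} + \frac{14207}{D} = \frac{1}{\left(-75 - 41\right) 2976} + \frac{14207}{-3551} = \frac{1}{-116} \cdot \frac{1}{2976} + 14207 \left(- \frac{1}{3551}\right) = \left(- \frac{1}{116}\right) \frac{1}{2976} - \frac{14207}{3551} = - \frac{1}{345216} - \frac{14207}{3551} = - \frac{4904487263}{1225862016}$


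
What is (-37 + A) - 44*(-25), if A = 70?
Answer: 1133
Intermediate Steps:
(-37 + A) - 44*(-25) = (-37 + 70) - 44*(-25) = 33 + 1100 = 1133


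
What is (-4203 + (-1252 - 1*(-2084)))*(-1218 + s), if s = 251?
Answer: 3259757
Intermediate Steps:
(-4203 + (-1252 - 1*(-2084)))*(-1218 + s) = (-4203 + (-1252 - 1*(-2084)))*(-1218 + 251) = (-4203 + (-1252 + 2084))*(-967) = (-4203 + 832)*(-967) = -3371*(-967) = 3259757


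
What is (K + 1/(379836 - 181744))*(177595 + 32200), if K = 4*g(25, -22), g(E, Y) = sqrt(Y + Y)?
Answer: 209795/198092 + 1678360*I*sqrt(11) ≈ 1.0591 + 5.5665e+6*I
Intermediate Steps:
g(E, Y) = sqrt(2)*sqrt(Y) (g(E, Y) = sqrt(2*Y) = sqrt(2)*sqrt(Y))
K = 8*I*sqrt(11) (K = 4*(sqrt(2)*sqrt(-22)) = 4*(sqrt(2)*(I*sqrt(22))) = 4*(2*I*sqrt(11)) = 8*I*sqrt(11) ≈ 26.533*I)
(K + 1/(379836 - 181744))*(177595 + 32200) = (8*I*sqrt(11) + 1/(379836 - 181744))*(177595 + 32200) = (8*I*sqrt(11) + 1/198092)*209795 = (1/198092 + 8*I*sqrt(11))*209795 = 209795/198092 + 1678360*I*sqrt(11)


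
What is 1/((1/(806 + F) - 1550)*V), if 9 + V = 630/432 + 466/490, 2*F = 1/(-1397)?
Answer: 1655192805/16908611379946 ≈ 9.7891e-5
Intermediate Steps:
F = -1/2794 (F = (½)/(-1397) = (½)*(-1/1397) = -1/2794 ≈ -0.00035791)
V = -38753/5880 (V = -9 + (630/432 + 466/490) = -9 + (630*(1/432) + 466*(1/490)) = -9 + (35/24 + 233/245) = -9 + 14167/5880 = -38753/5880 ≈ -6.5906)
1/((1/(806 + F) - 1550)*V) = 1/((1/(806 - 1/2794) - 1550)*(-38753/5880)) = 1/((1/(2251963/2794) - 1550)*(-38753/5880)) = 1/((2794/2251963 - 1550)*(-38753/5880)) = 1/(-3490539856/2251963*(-38753/5880)) = 1/(16908611379946/1655192805) = 1655192805/16908611379946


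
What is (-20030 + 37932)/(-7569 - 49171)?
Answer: -8951/28370 ≈ -0.31551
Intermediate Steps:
(-20030 + 37932)/(-7569 - 49171) = 17902/(-56740) = 17902*(-1/56740) = -8951/28370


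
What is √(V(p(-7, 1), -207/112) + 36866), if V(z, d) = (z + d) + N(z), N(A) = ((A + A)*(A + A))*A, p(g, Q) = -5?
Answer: 5*√1140223/28 ≈ 190.68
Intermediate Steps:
N(A) = 4*A³ (N(A) = ((2*A)*(2*A))*A = (4*A²)*A = 4*A³)
V(z, d) = d + z + 4*z³ (V(z, d) = (z + d) + 4*z³ = (d + z) + 4*z³ = d + z + 4*z³)
√(V(p(-7, 1), -207/112) + 36866) = √((-207/112 - 5 + 4*(-5)³) + 36866) = √((-207*1/112 - 5 + 4*(-125)) + 36866) = √((-207/112 - 5 - 500) + 36866) = √(-56767/112 + 36866) = √(4072225/112) = 5*√1140223/28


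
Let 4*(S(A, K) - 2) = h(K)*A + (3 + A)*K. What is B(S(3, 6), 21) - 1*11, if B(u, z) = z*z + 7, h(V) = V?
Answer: 437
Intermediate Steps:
S(A, K) = 2 + A*K/4 + K*(3 + A)/4 (S(A, K) = 2 + (K*A + (3 + A)*K)/4 = 2 + (A*K + K*(3 + A))/4 = 2 + (A*K/4 + K*(3 + A)/4) = 2 + A*K/4 + K*(3 + A)/4)
B(u, z) = 7 + z**2 (B(u, z) = z**2 + 7 = 7 + z**2)
B(S(3, 6), 21) - 1*11 = (7 + 21**2) - 1*11 = (7 + 441) - 11 = 448 - 11 = 437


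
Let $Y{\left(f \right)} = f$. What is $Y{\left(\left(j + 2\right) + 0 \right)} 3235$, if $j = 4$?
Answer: $19410$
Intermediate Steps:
$Y{\left(\left(j + 2\right) + 0 \right)} 3235 = \left(\left(4 + 2\right) + 0\right) 3235 = \left(6 + 0\right) 3235 = 6 \cdot 3235 = 19410$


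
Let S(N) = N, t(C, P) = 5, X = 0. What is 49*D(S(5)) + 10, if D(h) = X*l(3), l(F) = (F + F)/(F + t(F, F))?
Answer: 10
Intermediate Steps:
l(F) = 2*F/(5 + F) (l(F) = (F + F)/(F + 5) = (2*F)/(5 + F) = 2*F/(5 + F))
D(h) = 0 (D(h) = 0*(2*3/(5 + 3)) = 0*(2*3/8) = 0*(2*3*(1/8)) = 0*(3/4) = 0)
49*D(S(5)) + 10 = 49*0 + 10 = 0 + 10 = 10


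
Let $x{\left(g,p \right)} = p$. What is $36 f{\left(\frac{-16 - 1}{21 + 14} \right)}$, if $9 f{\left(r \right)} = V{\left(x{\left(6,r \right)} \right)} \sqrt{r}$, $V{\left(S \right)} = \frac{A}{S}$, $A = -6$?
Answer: $\frac{24 i \sqrt{595}}{17} \approx 34.437 i$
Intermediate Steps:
$V{\left(S \right)} = - \frac{6}{S}$
$f{\left(r \right)} = - \frac{2}{3 \sqrt{r}}$ ($f{\left(r \right)} = \frac{- \frac{6}{r} \sqrt{r}}{9} = \frac{\left(-6\right) \frac{1}{\sqrt{r}}}{9} = - \frac{2}{3 \sqrt{r}}$)
$36 f{\left(\frac{-16 - 1}{21 + 14} \right)} = 36 \left(- \frac{2}{3 \frac{\sqrt{-16 - 1}}{\sqrt{21 + 14}}}\right) = 36 \left(- \frac{2}{3 \frac{i \sqrt{595}}{35}}\right) = 36 \left(- \frac{2 \left(- \frac{i \sqrt{595}}{17}\right)}{3}\right) = 36 \frac{2 i \sqrt{595}}{51} = \frac{24 i \sqrt{595}}{17}$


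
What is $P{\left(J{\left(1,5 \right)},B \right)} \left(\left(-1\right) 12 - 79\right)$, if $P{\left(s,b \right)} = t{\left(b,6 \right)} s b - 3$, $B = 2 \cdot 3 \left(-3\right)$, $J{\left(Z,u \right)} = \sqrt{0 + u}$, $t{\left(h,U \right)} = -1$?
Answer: $273 - 1638 \sqrt{5} \approx -3389.7$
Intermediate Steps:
$J{\left(Z,u \right)} = \sqrt{u}$
$B = -18$ ($B = 6 \left(-3\right) = -18$)
$P{\left(s,b \right)} = -3 - b s$ ($P{\left(s,b \right)} = - s b - 3 = - b s - 3 = -3 - b s$)
$P{\left(J{\left(1,5 \right)},B \right)} \left(\left(-1\right) 12 - 79\right) = \left(-3 - - 18 \sqrt{5}\right) \left(\left(-1\right) 12 - 79\right) = \left(-3 + 18 \sqrt{5}\right) \left(-12 - 79\right) = \left(-3 + 18 \sqrt{5}\right) \left(-91\right) = 273 - 1638 \sqrt{5}$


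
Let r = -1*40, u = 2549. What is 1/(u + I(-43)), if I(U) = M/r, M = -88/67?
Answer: 335/853926 ≈ 0.00039231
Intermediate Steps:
M = -88/67 (M = -88*1/67 = -88/67 ≈ -1.3134)
r = -40
I(U) = 11/335 (I(U) = -88/67/(-40) = -88/67*(-1/40) = 11/335)
1/(u + I(-43)) = 1/(2549 + 11/335) = 1/(853926/335) = 335/853926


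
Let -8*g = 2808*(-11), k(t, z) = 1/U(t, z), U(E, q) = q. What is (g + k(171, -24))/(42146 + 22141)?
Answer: 92663/1542888 ≈ 0.060058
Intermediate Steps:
k(t, z) = 1/z
g = 3861 (g = -351*(-11) = -1/8*(-30888) = 3861)
(g + k(171, -24))/(42146 + 22141) = (3861 + 1/(-24))/(42146 + 22141) = (3861 - 1/24)/64287 = (92663/24)*(1/64287) = 92663/1542888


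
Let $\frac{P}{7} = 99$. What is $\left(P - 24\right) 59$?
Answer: $39471$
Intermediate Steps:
$P = 693$ ($P = 7 \cdot 99 = 693$)
$\left(P - 24\right) 59 = \left(693 - 24\right) 59 = 669 \cdot 59 = 39471$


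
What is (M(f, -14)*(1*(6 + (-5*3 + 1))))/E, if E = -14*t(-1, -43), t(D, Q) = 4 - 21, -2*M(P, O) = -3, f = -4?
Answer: -6/119 ≈ -0.050420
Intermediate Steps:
M(P, O) = 3/2 (M(P, O) = -1/2*(-3) = 3/2)
t(D, Q) = -17
E = 238 (E = -14*(-17) = 238)
(M(f, -14)*(1*(6 + (-5*3 + 1))))/E = (3*(1*(6 + (-5*3 + 1)))/2)/238 = (3*(1*(6 + (-15 + 1)))/2)*(1/238) = (3*(1*(6 - 14))/2)*(1/238) = (3*(1*(-8))/2)*(1/238) = ((3/2)*(-8))*(1/238) = -12*1/238 = -6/119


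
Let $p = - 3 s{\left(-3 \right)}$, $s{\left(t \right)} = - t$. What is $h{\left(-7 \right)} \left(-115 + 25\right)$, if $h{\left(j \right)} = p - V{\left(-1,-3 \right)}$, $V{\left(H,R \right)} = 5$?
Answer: $1260$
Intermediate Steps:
$p = -9$ ($p = - 3 \left(\left(-1\right) \left(-3\right)\right) = \left(-3\right) 3 = -9$)
$h{\left(j \right)} = -14$ ($h{\left(j \right)} = -9 - 5 = -14$)
$h{\left(-7 \right)} \left(-115 + 25\right) = - 14 \left(-115 + 25\right) = \left(-14\right) \left(-90\right) = 1260$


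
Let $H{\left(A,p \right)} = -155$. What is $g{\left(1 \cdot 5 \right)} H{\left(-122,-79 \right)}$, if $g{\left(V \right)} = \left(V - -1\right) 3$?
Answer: $-2790$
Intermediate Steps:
$g{\left(V \right)} = 3 + 3 V$ ($g{\left(V \right)} = \left(V + 1\right) 3 = \left(1 + V\right) 3 = 3 + 3 V$)
$g{\left(1 \cdot 5 \right)} H{\left(-122,-79 \right)} = \left(3 + 3 \cdot 1 \cdot 5\right) \left(-155\right) = \left(3 + 3 \cdot 5\right) \left(-155\right) = \left(3 + 15\right) \left(-155\right) = 18 \left(-155\right) = -2790$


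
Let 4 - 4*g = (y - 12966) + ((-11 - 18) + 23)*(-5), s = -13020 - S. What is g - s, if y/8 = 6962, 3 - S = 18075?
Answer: -15741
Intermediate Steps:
S = -18072 (S = 3 - 1*18075 = 3 - 18075 = -18072)
s = 5052 (s = -13020 - 1*(-18072) = -13020 + 18072 = 5052)
y = 55696 (y = 8*6962 = 55696)
g = -10689 (g = 1 - ((55696 - 12966) + ((-11 - 18) + 23)*(-5))/4 = 1 - (42730 + (-29 + 23)*(-5))/4 = 1 - (42730 - 6*(-5))/4 = 1 - (42730 + 30)/4 = 1 - ¼*42760 = 1 - 10690 = -10689)
g - s = -10689 - 1*5052 = -10689 - 5052 = -15741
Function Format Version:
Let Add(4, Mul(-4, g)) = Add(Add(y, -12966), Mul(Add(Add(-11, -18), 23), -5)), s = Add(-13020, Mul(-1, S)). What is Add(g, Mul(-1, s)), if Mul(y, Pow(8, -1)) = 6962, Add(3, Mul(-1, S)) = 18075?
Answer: -15741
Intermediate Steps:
S = -18072 (S = Add(3, Mul(-1, 18075)) = Add(3, -18075) = -18072)
s = 5052 (s = Add(-13020, Mul(-1, -18072)) = Add(-13020, 18072) = 5052)
y = 55696 (y = Mul(8, 6962) = 55696)
g = -10689 (g = Add(1, Mul(Rational(-1, 4), Add(Add(55696, -12966), Mul(Add(Add(-11, -18), 23), -5)))) = Add(1, Mul(Rational(-1, 4), Add(42730, Mul(Add(-29, 23), -5)))) = Add(1, Mul(Rational(-1, 4), Add(42730, Mul(-6, -5)))) = Add(1, Mul(Rational(-1, 4), Add(42730, 30))) = Add(1, Mul(Rational(-1, 4), 42760)) = Add(1, -10690) = -10689)
Add(g, Mul(-1, s)) = Add(-10689, Mul(-1, 5052)) = Add(-10689, -5052) = -15741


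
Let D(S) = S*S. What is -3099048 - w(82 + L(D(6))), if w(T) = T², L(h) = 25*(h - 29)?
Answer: -3165097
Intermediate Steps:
D(S) = S²
L(h) = -725 + 25*h (L(h) = 25*(-29 + h) = -725 + 25*h)
-3099048 - w(82 + L(D(6))) = -3099048 - (82 + (-725 + 25*6²))² = -3099048 - (82 + (-725 + 25*36))² = -3099048 - (82 + (-725 + 900))² = -3099048 - (82 + 175)² = -3099048 - 1*257² = -3099048 - 1*66049 = -3099048 - 66049 = -3165097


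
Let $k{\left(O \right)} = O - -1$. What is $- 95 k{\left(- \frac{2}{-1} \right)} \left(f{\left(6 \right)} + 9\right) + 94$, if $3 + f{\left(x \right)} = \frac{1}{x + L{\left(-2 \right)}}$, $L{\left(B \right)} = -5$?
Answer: $-1901$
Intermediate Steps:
$k{\left(O \right)} = 1 + O$ ($k{\left(O \right)} = O + 1 = 1 + O$)
$f{\left(x \right)} = -3 + \frac{1}{-5 + x}$ ($f{\left(x \right)} = -3 + \frac{1}{x - 5} = -3 + \frac{1}{-5 + x}$)
$- 95 k{\left(- \frac{2}{-1} \right)} \left(f{\left(6 \right)} + 9\right) + 94 = - 95 \left(1 - \frac{2}{-1}\right) \left(\frac{16 - 18}{-5 + 6} + 9\right) + 94 = - 95 \left(1 - -2\right) \left(\frac{16 - 18}{1} + 9\right) + 94 = - 95 \left(1 + 2\right) \left(1 \left(-2\right) + 9\right) + 94 = - 95 \cdot 3 \left(-2 + 9\right) + 94 = - 95 \cdot 3 \cdot 7 + 94 = \left(-95\right) 21 + 94 = -1995 + 94 = -1901$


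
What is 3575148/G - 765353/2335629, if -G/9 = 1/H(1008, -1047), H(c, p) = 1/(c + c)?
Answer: -232336275359/1177157016 ≈ -197.37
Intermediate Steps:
H(c, p) = 1/(2*c)
G = -18144 (G = -9/((½)/1008) = -9/((½)*(1/1008)) = -9/1/2016 = -9*2016 = -18144)
3575148/G - 765353/2335629 = 3575148/(-18144) - 765353/2335629 = 3575148*(-1/18144) - 765353*1/2335629 = -297929/1512 - 765353/2335629 = -232336275359/1177157016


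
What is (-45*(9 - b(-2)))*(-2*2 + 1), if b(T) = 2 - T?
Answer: 675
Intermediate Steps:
(-45*(9 - b(-2)))*(-2*2 + 1) = (-45*(9 - (2 - 1*(-2))))*(-2*2 + 1) = (-45*(9 - (2 + 2)))*(-4 + 1) = -45*(9 - 1*4)*(-3) = -45*(9 - 4)*(-3) = -45*5*(-3) = -225*(-3) = 675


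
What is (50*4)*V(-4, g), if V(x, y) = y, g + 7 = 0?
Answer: -1400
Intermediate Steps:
g = -7 (g = -7 + 0 = -7)
(50*4)*V(-4, g) = (50*4)*(-7) = 200*(-7) = -1400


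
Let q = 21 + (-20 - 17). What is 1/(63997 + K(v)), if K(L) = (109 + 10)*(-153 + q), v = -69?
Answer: 1/43886 ≈ 2.2786e-5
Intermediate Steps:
q = -16 (q = 21 - 37 = -16)
K(L) = -20111 (K(L) = (109 + 10)*(-153 - 16) = 119*(-169) = -20111)
1/(63997 + K(v)) = 1/(63997 - 20111) = 1/43886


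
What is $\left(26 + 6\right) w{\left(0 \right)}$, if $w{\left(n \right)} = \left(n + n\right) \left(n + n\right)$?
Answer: $0$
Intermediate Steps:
$w{\left(n \right)} = 4 n^{2}$ ($w{\left(n \right)} = 2 n 2 n = 4 n^{2}$)
$\left(26 + 6\right) w{\left(0 \right)} = \left(26 + 6\right) 4 \cdot 0^{2} = 32 \cdot 4 \cdot 0 = 32 \cdot 0 = 0$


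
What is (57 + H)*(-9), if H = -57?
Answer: 0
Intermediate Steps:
(57 + H)*(-9) = (57 - 57)*(-9) = 0*(-9) = 0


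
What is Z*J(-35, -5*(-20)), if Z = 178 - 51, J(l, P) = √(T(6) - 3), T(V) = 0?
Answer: 127*I*√3 ≈ 219.97*I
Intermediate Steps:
J(l, P) = I*√3 (J(l, P) = √(0 - 3) = √(-3) = I*√3)
Z = 127
Z*J(-35, -5*(-20)) = 127*(I*√3) = 127*I*√3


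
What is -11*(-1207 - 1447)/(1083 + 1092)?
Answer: 29194/2175 ≈ 13.423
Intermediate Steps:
-11*(-1207 - 1447)/(1083 + 1092) = -(-29194)/2175 = -11*(-2654/2175) = 29194/2175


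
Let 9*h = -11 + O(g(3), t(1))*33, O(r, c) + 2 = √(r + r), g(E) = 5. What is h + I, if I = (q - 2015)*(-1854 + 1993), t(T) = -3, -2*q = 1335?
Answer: -6711769/18 + 11*√10/3 ≈ -3.7286e+5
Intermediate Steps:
q = -1335/2 (q = -½*1335 = -1335/2 ≈ -667.50)
O(r, c) = -2 + √2*√r (O(r, c) = -2 + √(r + r) = -2 + √(2*r) = -2 + √2*√r)
I = -745735/2 (I = (-1335/2 - 2015)*(-1854 + 1993) = -5365/2*139 = -745735/2 ≈ -3.7287e+5)
h = -77/9 + 11*√10/3 (h = (-11 + (-2 + √2*√5)*33)/9 = (-11 + (-2 + √10)*33)/9 = (-11 + (-66 + 33*√10))/9 = (-77 + 33*√10)/9 = -77/9 + 11*√10/3 ≈ 3.0395)
h + I = (-77/9 + 11*√10/3) - 745735/2 = -6711769/18 + 11*√10/3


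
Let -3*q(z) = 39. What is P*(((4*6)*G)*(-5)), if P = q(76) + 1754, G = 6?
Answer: -1253520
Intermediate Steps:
q(z) = -13 (q(z) = -⅓*39 = -13)
P = 1741 (P = -13 + 1754 = 1741)
P*(((4*6)*G)*(-5)) = 1741*(((4*6)*6)*(-5)) = 1741*((24*6)*(-5)) = 1741*(144*(-5)) = 1741*(-720) = -1253520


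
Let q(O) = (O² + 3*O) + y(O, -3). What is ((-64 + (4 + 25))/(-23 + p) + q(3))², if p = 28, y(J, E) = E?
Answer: 64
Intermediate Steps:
q(O) = -3 + O² + 3*O (q(O) = (O² + 3*O) - 3 = -3 + O² + 3*O)
((-64 + (4 + 25))/(-23 + p) + q(3))² = ((-64 + (4 + 25))/(-23 + 28) + (-3 + 3² + 3*3))² = ((-64 + 29)/5 + (-3 + 9 + 9))² = (-35*⅕ + 15)² = (-7 + 15)² = 8² = 64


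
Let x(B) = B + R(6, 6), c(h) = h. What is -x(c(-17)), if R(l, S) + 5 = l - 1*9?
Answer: 25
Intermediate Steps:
R(l, S) = -14 + l (R(l, S) = -5 + (l - 1*9) = -5 + (l - 9) = -5 + (-9 + l) = -14 + l)
x(B) = -8 + B (x(B) = B + (-14 + 6) = B - 8 = -8 + B)
-x(c(-17)) = -(-8 - 17) = -1*(-25) = 25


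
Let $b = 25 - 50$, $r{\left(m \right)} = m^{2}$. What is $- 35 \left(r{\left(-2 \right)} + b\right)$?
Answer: $735$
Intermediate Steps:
$b = -25$
$- 35 \left(r{\left(-2 \right)} + b\right) = - 35 \left(\left(-2\right)^{2} - 25\right) = - 35 \left(4 - 25\right) = \left(-35\right) \left(-21\right) = 735$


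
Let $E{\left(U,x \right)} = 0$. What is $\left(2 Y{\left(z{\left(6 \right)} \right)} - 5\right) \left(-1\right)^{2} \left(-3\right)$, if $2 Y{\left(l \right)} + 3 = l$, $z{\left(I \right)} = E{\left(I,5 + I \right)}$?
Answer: $24$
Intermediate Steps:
$z{\left(I \right)} = 0$
$Y{\left(l \right)} = - \frac{3}{2} + \frac{l}{2}$
$\left(2 Y{\left(z{\left(6 \right)} \right)} - 5\right) \left(-1\right)^{2} \left(-3\right) = \left(2 \left(- \frac{3}{2} + \frac{1}{2} \cdot 0\right) - 5\right) \left(-1\right)^{2} \left(-3\right) = \left(2 \left(- \frac{3}{2} + 0\right) - 5\right) 1 \left(-3\right) = \left(2 \left(- \frac{3}{2}\right) - 5\right) 1 \left(-3\right) = \left(-3 - 5\right) 1 \left(-3\right) = \left(-8\right) 1 \left(-3\right) = \left(-8\right) \left(-3\right) = 24$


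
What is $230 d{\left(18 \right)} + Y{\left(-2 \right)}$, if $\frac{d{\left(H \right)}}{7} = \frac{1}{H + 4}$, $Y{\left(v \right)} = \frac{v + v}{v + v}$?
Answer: $\frac{816}{11} \approx 74.182$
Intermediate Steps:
$Y{\left(v \right)} = 1$ ($Y{\left(v \right)} = \frac{2 v}{2 v} = 2 v \frac{1}{2 v} = 1$)
$d{\left(H \right)} = \frac{7}{4 + H}$ ($d{\left(H \right)} = \frac{7}{H + 4} = \frac{7}{4 + H}$)
$230 d{\left(18 \right)} + Y{\left(-2 \right)} = 230 \frac{7}{4 + 18} + 1 = 230 \cdot \frac{7}{22} + 1 = \frac{805}{11} + 1 = \frac{816}{11}$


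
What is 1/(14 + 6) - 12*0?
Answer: 1/20 ≈ 0.050000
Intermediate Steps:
1/(14 + 6) - 12*0 = 1/20 + 0 = 1/20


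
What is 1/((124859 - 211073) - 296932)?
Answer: -1/383146 ≈ -2.6100e-6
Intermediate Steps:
1/((124859 - 211073) - 296932) = 1/(-86214 - 296932) = 1/(-383146) = -1/383146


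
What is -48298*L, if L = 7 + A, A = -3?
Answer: -193192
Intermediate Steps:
L = 4 (L = 7 - 3 = 4)
-48298*L = -48298*4 = -193192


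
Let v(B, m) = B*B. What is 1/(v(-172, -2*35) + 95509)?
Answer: 1/125093 ≈ 7.9941e-6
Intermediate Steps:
v(B, m) = B**2
1/(v(-172, -2*35) + 95509) = 1/((-172)**2 + 95509) = 1/(29584 + 95509) = 1/125093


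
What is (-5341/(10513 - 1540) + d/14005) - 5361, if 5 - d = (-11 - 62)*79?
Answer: -673723071814/125666865 ≈ -5361.2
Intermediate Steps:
d = 5772 (d = 5 - (-11 - 62)*79 = 5 - (-73)*79 = 5 - 1*(-5767) = 5 + 5767 = 5772)
(-5341/(10513 - 1540) + d/14005) - 5361 = (-5341/(10513 - 1540) + 5772/14005) - 5361 = (-5341/8973 + 5772*(1/14005)) - 5361 = (-5341*1/8973 + 5772/14005) - 5361 = (-5341/8973 + 5772/14005) - 5361 = -23008549/125666865 - 5361 = -673723071814/125666865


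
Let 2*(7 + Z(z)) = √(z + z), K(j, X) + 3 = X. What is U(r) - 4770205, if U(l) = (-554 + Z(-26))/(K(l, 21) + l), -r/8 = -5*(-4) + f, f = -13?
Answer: -181267229/38 - I*√13/38 ≈ -4.7702e+6 - 0.094883*I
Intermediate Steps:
r = -56 (r = -8*(-5*(-4) - 13) = -8*(20 - 13) = -8*7 = -56)
K(j, X) = -3 + X
Z(z) = -7 + √2*√z/2 (Z(z) = -7 + √(z + z)/2 = -7 + √(2*z)/2 = -7 + (√2*√z)/2 = -7 + √2*√z/2)
U(l) = (-561 + I*√13)/(18 + l) (U(l) = (-554 + (-7 + √2*√(-26)/2))/((-3 + 21) + l) = (-554 + (-7 + √2*(I*√26)/2))/(18 + l) = (-554 + (-7 + I*√13))/(18 + l) = (-561 + I*√13)/(18 + l))
U(r) - 4770205 = (-561 + I*√13)/(18 - 56) - 4770205 = (-561 + I*√13)/(-38) - 4770205 = -(-561 + I*√13)/38 - 4770205 = (561/38 - I*√13/38) - 4770205 = -181267229/38 - I*√13/38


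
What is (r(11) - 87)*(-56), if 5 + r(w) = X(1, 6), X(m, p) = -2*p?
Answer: 5824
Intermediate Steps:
r(w) = -17 (r(w) = -5 - 2*6 = -5 - 12 = -17)
(r(11) - 87)*(-56) = (-17 - 87)*(-56) = -104*(-56) = 5824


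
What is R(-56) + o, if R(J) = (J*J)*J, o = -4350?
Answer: -179966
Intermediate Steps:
R(J) = J**3 (R(J) = J**2*J = J**3)
R(-56) + o = (-56)**3 - 4350 = -175616 - 4350 = -179966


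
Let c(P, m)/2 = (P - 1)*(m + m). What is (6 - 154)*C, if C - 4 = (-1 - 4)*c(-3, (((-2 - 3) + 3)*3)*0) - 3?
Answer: -148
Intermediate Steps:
c(P, m) = 4*m*(-1 + P) (c(P, m) = 2*((P - 1)*(m + m)) = 2*((-1 + P)*(2*m)) = 2*(2*m*(-1 + P)) = 4*m*(-1 + P))
C = 1 (C = 4 + ((-1 - 4)*(4*((((-2 - 3) + 3)*3)*0)*(-1 - 3)) - 3) = 4 + (-20*((-5 + 3)*3)*0*(-4) - 3) = 4 + (-20*-2*3*0*(-4) - 3) = 4 + (-20*(-6*0)*(-4) - 3) = 4 + (-20*0*(-4) - 3) = 4 + (-5*0 - 3) = 4 + (0 - 3) = 4 - 3 = 1)
(6 - 154)*C = (6 - 154)*1 = -148*1 = -148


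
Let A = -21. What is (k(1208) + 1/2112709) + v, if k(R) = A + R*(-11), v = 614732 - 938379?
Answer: -711889973803/2112709 ≈ -3.3696e+5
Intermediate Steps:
v = -323647
k(R) = -21 - 11*R (k(R) = -21 + R*(-11) = -21 - 11*R)
(k(1208) + 1/2112709) + v = ((-21 - 11*1208) + 1/2112709) - 323647 = ((-21 - 13288) + 1/2112709) - 323647 = (-13309 + 1/2112709) - 323647 = -28118044080/2112709 - 323647 = -711889973803/2112709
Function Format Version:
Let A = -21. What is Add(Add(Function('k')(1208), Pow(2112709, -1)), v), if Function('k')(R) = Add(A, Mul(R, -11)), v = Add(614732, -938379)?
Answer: Rational(-711889973803, 2112709) ≈ -3.3696e+5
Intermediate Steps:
v = -323647
Function('k')(R) = Add(-21, Mul(-11, R)) (Function('k')(R) = Add(-21, Mul(R, -11)) = Add(-21, Mul(-11, R)))
Add(Add(Function('k')(1208), Pow(2112709, -1)), v) = Add(Add(Add(-21, Mul(-11, 1208)), Pow(2112709, -1)), -323647) = Add(Add(Add(-21, -13288), Rational(1, 2112709)), -323647) = Add(Add(-13309, Rational(1, 2112709)), -323647) = Add(Rational(-28118044080, 2112709), -323647) = Rational(-711889973803, 2112709)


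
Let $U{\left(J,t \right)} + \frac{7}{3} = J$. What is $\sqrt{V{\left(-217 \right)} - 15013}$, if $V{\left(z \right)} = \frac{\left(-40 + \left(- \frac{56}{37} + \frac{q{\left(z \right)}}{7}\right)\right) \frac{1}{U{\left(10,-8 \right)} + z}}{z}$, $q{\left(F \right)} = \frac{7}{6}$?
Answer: $\frac{i \sqrt{381689061659480246}}{5042212} \approx 122.53 i$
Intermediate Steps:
$q{\left(F \right)} = \frac{7}{6}$ ($q{\left(F \right)} = 7 \cdot \frac{1}{6} = \frac{7}{6}$)
$U{\left(J,t \right)} = - \frac{7}{3} + J$
$V{\left(z \right)} = - \frac{9179}{222 z \left(\frac{23}{3} + z\right)}$ ($V{\left(z \right)} = \frac{\left(-40 + \left(- \frac{56}{37} + \frac{7}{6 \cdot 7}\right)\right) \frac{1}{\left(- \frac{7}{3} + 10\right) + z}}{z} = \frac{\left(-40 + \left(\left(-56\right) \frac{1}{37} + \frac{7}{6} \cdot \frac{1}{7}\right)\right) \frac{1}{\frac{23}{3} + z}}{z} = \frac{\left(-40 + \left(- \frac{56}{37} + \frac{1}{6}\right)\right) \frac{1}{\frac{23}{3} + z}}{z} = \frac{\left(-40 - \frac{299}{222}\right) \frac{1}{\frac{23}{3} + z}}{z} = \frac{\left(- \frac{9179}{222}\right) \frac{1}{\frac{23}{3} + z}}{z} = - \frac{9179}{222 z \left(\frac{23}{3} + z\right)}$)
$\sqrt{V{\left(-217 \right)} - 15013} = \sqrt{- \frac{9179}{74 \left(-217\right) \left(23 + 3 \left(-217\right)\right)} - 15013} = \sqrt{\left(- \frac{9179}{74}\right) \left(- \frac{1}{217}\right) \frac{1}{23 - 651} - 15013} = \sqrt{\left(- \frac{9179}{74}\right) \left(- \frac{1}{217}\right) \frac{1}{-628} - 15013} = \sqrt{\left(- \frac{9179}{74}\right) \left(- \frac{1}{217}\right) \left(- \frac{1}{628}\right) - 15013} = \sqrt{- \frac{9179}{10084424} - 15013} = \sqrt{- \frac{151397466691}{10084424}} = \frac{i \sqrt{381689061659480246}}{5042212}$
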